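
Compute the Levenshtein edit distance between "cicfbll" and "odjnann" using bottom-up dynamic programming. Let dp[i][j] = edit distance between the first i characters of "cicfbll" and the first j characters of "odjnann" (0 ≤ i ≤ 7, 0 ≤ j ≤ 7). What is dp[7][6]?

   ''  o  d  j  n  a  n  n
''  0  1  2  3  4  5  6  7
 c  1  1  2  3  4  5  6  7
 i  2  2  2  3  4  5  6  7
 c  3  3  3  3  4  5  6  7
 f  4  4  4  4  4  5  6  7
 b  5  5  5  5  5  5  6  7
 l  6  6  6  6  6  6  6  7
 l  7  7  7  7  7  7  7  7

7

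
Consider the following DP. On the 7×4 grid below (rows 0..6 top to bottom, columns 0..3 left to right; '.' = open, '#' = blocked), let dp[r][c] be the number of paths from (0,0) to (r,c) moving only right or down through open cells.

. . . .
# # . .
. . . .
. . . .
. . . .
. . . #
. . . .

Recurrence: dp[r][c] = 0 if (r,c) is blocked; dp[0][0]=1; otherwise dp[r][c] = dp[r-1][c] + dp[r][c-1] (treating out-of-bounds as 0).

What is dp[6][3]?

1

r\c   0   1   2   3
  0   1   1   1   1
  1   0   0   1   2
  2   0   0   1   3
  3   0   0   1   4
  4   0   0   1   5
  5   0   0   1   0
  6   0   0   1   1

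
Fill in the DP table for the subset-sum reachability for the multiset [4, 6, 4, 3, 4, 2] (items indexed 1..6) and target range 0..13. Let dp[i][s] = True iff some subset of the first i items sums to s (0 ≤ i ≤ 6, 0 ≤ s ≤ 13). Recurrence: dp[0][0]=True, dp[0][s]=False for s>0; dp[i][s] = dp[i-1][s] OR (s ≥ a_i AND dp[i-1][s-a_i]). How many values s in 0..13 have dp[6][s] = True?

13

i\s   0   1   2   3   4   5   6   7   8   9  10  11  12  13
  0   T   F   F   F   F   F   F   F   F   F   F   F   F   F
  1   T   F   F   F   T   F   F   F   F   F   F   F   F   F
  2   T   F   F   F   T   F   T   F   F   F   T   F   F   F
  3   T   F   F   F   T   F   T   F   T   F   T   F   F   F
  4   T   F   F   T   T   F   T   T   T   T   T   T   F   T
  5   T   F   F   T   T   F   T   T   T   T   T   T   T   T
  6   T   F   T   T   T   T   T   T   T   T   T   T   T   T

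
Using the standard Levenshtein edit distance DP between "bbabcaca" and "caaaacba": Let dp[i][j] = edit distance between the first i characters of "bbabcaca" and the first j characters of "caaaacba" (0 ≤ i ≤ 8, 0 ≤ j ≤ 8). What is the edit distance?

   ''  c  a  a  a  a  c  b  a
''  0  1  2  3  4  5  6  7  8
 b  1  1  2  3  4  5  6  6  7
 b  2  2  2  3  4  5  6  6  7
 a  3  3  2  2  3  4  5  6  6
 b  4  4  3  3  3  4  5  5  6
 c  5  4  4  4  4  4  4  5  6
 a  6  5  4  4  4  4  5  5  5
 c  7  6  5  5  5  5  4  5  6
 a  8  7  6  5  5  5  5  5  5

5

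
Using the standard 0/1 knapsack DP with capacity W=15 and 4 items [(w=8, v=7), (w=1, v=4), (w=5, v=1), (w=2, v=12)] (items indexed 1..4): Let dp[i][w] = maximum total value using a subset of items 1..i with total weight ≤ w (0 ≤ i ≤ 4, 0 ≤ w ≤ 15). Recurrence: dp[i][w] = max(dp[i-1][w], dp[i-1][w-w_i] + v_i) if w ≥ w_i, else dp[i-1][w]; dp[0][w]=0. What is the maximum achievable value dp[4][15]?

23

i\w   0   1   2   3   4   5   6   7   8   9  10  11  12  13  14  15
  0   0   0   0   0   0   0   0   0   0   0   0   0   0   0   0   0
  1   0   0   0   0   0   0   0   0   7   7   7   7   7   7   7   7
  2   0   4   4   4   4   4   4   4   7  11  11  11  11  11  11  11
  3   0   4   4   4   4   4   5   5   7  11  11  11  11  11  12  12
  4   0   4  12  16  16  16  16  16  17  17  19  23  23  23  23  23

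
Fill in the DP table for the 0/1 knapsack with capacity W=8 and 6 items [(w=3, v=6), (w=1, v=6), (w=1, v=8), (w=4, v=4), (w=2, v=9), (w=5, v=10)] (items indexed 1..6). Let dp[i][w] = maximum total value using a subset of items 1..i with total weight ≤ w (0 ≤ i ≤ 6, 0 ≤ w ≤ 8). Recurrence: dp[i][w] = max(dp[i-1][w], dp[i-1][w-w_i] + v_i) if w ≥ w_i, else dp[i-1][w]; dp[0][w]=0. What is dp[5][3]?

i\w   0   1   2   3   4   5   6   7   8
  0   0   0   0   0   0   0   0   0   0
  1   0   0   0   6   6   6   6   6   6
  2   0   6   6   6  12  12  12  12  12
  3   0   8  14  14  14  20  20  20  20
  4   0   8  14  14  14  20  20  20  20
  5   0   8  14  17  23  23  23  29  29
  6   0   8  14  17  23  23  23  29  29

17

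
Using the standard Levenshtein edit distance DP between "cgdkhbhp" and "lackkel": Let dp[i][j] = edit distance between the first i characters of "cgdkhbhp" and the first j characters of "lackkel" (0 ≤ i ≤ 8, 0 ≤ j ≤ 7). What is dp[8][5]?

7

   ''  l  a  c  k  k  e  l
''  0  1  2  3  4  5  6  7
 c  1  1  2  2  3  4  5  6
 g  2  2  2  3  3  4  5  6
 d  3  3  3  3  4  4  5  6
 k  4  4  4  4  3  4  5  6
 h  5  5  5  5  4  4  5  6
 b  6  6  6  6  5  5  5  6
 h  7  7  7  7  6  6  6  6
 p  8  8  8  8  7  7  7  7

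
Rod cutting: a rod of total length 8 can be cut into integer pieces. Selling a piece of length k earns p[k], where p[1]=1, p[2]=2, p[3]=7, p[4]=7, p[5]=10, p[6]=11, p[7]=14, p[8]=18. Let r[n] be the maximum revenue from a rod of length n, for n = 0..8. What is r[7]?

15

   n    0    1    2    3    4    5    6    7    8
r[n]    0    1    2    7    8   10   14   15   18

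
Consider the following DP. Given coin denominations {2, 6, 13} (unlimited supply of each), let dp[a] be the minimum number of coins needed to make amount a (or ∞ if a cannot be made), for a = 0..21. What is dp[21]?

 a  0  1  2  3  4  5  6  7  8  9 10 11 12 13 14 15 16 17 18 19 20 21
dp  0  -  1  -  2  -  1  -  2  -  3  -  2  1  3  2  4  3  3  2  4  3
(- denotes ∞ / unreachable)

3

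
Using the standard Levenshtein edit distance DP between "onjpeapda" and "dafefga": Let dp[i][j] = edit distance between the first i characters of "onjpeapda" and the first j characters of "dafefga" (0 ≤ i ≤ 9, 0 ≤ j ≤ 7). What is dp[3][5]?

5

   ''  d  a  f  e  f  g  a
''  0  1  2  3  4  5  6  7
 o  1  1  2  3  4  5  6  7
 n  2  2  2  3  4  5  6  7
 j  3  3  3  3  4  5  6  7
 p  4  4  4  4  4  5  6  7
 e  5  5  5  5  4  5  6  7
 a  6  6  5  6  5  5  6  6
 p  7  7  6  6  6  6  6  7
 d  8  7  7  7  7  7  7  7
 a  9  8  7  8  8  8  8  7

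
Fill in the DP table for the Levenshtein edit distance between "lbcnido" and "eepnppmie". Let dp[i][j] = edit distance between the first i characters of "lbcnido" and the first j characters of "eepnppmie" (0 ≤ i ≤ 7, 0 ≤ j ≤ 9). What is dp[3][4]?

4

   ''  e  e  p  n  p  p  m  i  e
''  0  1  2  3  4  5  6  7  8  9
 l  1  1  2  3  4  5  6  7  8  9
 b  2  2  2  3  4  5  6  7  8  9
 c  3  3  3  3  4  5  6  7  8  9
 n  4  4  4  4  3  4  5  6  7  8
 i  5  5  5  5  4  4  5  6  6  7
 d  6  6  6  6  5  5  5  6  7  7
 o  7  7  7  7  6  6  6  6  7  8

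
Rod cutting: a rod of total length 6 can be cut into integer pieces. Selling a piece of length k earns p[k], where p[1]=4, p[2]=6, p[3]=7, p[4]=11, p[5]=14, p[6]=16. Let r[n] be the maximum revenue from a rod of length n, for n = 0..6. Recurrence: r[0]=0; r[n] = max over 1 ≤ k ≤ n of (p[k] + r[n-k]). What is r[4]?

16

   n    0    1    2    3    4    5    6
r[n]    0    4    8   12   16   20   24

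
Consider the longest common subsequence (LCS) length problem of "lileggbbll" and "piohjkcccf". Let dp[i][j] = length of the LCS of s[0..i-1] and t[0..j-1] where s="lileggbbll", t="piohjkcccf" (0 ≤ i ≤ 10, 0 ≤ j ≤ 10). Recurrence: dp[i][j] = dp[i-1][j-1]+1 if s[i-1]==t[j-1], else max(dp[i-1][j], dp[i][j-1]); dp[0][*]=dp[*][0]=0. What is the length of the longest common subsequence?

1

   ''  p  i  o  h  j  k  c  c  c  f
''  0  0  0  0  0  0  0  0  0  0  0
 l  0  0  0  0  0  0  0  0  0  0  0
 i  0  0  1  1  1  1  1  1  1  1  1
 l  0  0  1  1  1  1  1  1  1  1  1
 e  0  0  1  1  1  1  1  1  1  1  1
 g  0  0  1  1  1  1  1  1  1  1  1
 g  0  0  1  1  1  1  1  1  1  1  1
 b  0  0  1  1  1  1  1  1  1  1  1
 b  0  0  1  1  1  1  1  1  1  1  1
 l  0  0  1  1  1  1  1  1  1  1  1
 l  0  0  1  1  1  1  1  1  1  1  1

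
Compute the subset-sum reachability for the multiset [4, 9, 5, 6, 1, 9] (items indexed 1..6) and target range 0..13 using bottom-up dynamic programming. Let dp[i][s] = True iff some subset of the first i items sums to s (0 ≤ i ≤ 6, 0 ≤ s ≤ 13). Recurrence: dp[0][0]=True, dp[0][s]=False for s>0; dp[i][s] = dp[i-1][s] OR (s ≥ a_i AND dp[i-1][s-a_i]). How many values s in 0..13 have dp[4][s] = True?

8

i\s   0   1   2   3   4   5   6   7   8   9  10  11  12  13
  0   T   F   F   F   F   F   F   F   F   F   F   F   F   F
  1   T   F   F   F   T   F   F   F   F   F   F   F   F   F
  2   T   F   F   F   T   F   F   F   F   T   F   F   F   T
  3   T   F   F   F   T   T   F   F   F   T   F   F   F   T
  4   T   F   F   F   T   T   T   F   F   T   T   T   F   T
  5   T   T   F   F   T   T   T   T   F   T   T   T   T   T
  6   T   T   F   F   T   T   T   T   F   T   T   T   T   T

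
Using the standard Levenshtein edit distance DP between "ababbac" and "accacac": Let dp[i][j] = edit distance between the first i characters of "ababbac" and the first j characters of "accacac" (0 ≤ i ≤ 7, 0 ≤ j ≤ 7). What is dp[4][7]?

5

   ''  a  c  c  a  c  a  c
''  0  1  2  3  4  5  6  7
 a  1  0  1  2  3  4  5  6
 b  2  1  1  2  3  4  5  6
 a  3  2  2  2  2  3  4  5
 b  4  3  3  3  3  3  4  5
 b  5  4  4  4  4  4  4  5
 a  6  5  5  5  4  5  4  5
 c  7  6  5  5  5  4  5  4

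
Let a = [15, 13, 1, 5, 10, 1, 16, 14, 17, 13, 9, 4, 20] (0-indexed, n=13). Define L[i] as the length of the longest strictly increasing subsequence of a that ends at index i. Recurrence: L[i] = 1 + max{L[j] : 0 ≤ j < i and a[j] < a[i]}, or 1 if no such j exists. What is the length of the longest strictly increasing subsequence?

6

   i    0    1    2    3    4    5    6    7    8    9   10   11   12
a[i]   15   13    1    5   10    1   16   14   17   13    9    4   20
L[i]    1    1    1    2    3    1    4    4    5    4    3    2    6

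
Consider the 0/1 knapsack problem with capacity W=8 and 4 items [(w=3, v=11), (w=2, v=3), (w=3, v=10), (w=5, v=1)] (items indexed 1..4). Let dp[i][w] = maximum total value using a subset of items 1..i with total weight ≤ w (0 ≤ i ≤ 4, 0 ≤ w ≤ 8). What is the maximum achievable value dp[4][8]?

i\w   0   1   2   3   4   5   6   7   8
  0   0   0   0   0   0   0   0   0   0
  1   0   0   0  11  11  11  11  11  11
  2   0   0   3  11  11  14  14  14  14
  3   0   0   3  11  11  14  21  21  24
  4   0   0   3  11  11  14  21  21  24

24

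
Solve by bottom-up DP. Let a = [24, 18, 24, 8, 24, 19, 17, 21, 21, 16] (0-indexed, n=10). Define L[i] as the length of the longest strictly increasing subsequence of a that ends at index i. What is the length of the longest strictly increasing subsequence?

3

   i    0    1    2    3    4    5    6    7    8    9
a[i]   24   18   24    8   24   19   17   21   21   16
L[i]    1    1    2    1    2    2    2    3    3    2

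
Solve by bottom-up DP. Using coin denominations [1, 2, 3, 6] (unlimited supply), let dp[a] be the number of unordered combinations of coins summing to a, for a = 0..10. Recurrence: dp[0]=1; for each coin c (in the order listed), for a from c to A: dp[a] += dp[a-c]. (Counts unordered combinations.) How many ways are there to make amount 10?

after  coin     0     1     2     3     4     5     6     7     8     9    10
          1     1     1     1     1     1     1     1     1     1     1     1
          2     1     1     2     2     3     3     4     4     5     5     6
          3     1     1     2     3     4     5     7     8    10    12    14
          6     1     1     2     3     4     5     8     9    12    15    18

18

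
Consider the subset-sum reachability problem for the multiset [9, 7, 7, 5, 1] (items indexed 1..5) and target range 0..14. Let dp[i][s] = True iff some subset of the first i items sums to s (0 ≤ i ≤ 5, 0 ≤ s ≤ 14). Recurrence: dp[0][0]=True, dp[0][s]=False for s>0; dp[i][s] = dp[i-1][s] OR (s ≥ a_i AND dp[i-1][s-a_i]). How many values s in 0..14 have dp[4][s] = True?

i\s   0   1   2   3   4   5   6   7   8   9  10  11  12  13  14
  0   T   F   F   F   F   F   F   F   F   F   F   F   F   F   F
  1   T   F   F   F   F   F   F   F   F   T   F   F   F   F   F
  2   T   F   F   F   F   F   F   T   F   T   F   F   F   F   F
  3   T   F   F   F   F   F   F   T   F   T   F   F   F   F   T
  4   T   F   F   F   F   T   F   T   F   T   F   F   T   F   T
  5   T   T   F   F   F   T   T   T   T   T   T   F   T   T   T

6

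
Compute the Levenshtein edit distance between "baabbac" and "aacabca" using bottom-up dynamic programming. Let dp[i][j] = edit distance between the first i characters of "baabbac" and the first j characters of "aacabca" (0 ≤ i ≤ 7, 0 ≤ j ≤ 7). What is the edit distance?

   ''  a  a  c  a  b  c  a
''  0  1  2  3  4  5  6  7
 b  1  1  2  3  4  4  5  6
 a  2  1  1  2  3  4  5  5
 a  3  2  1  2  2  3  4  5
 b  4  3  2  2  3  2  3  4
 b  5  4  3  3  3  3  3  4
 a  6  5  4  4  3  4  4  3
 c  7  6  5  4  4  4  4  4

4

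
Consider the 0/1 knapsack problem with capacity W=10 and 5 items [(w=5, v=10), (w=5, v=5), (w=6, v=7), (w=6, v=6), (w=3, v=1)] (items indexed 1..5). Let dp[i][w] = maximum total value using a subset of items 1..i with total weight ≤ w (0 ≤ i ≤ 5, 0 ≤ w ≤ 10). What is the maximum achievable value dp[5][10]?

15

i\w   0   1   2   3   4   5   6   7   8   9  10
  0   0   0   0   0   0   0   0   0   0   0   0
  1   0   0   0   0   0  10  10  10  10  10  10
  2   0   0   0   0   0  10  10  10  10  10  15
  3   0   0   0   0   0  10  10  10  10  10  15
  4   0   0   0   0   0  10  10  10  10  10  15
  5   0   0   0   1   1  10  10  10  11  11  15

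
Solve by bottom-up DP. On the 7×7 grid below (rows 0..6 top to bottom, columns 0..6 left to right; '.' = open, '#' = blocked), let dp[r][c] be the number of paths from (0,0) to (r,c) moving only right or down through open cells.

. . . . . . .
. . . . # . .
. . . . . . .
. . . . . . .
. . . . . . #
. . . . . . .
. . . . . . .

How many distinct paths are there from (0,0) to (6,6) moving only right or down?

r\c   0   1   2   3   4   5   6
  0   1   1   1   1   1   1   1
  1   1   2   3   4   0   1   2
  2   1   3   6  10  10  11  13
  3   1   4  10  20  30  41  54
  4   1   5  15  35  65 106   0
  5   1   6  21  56 121 227 227
  6   1   7  28  84 205 432 659

659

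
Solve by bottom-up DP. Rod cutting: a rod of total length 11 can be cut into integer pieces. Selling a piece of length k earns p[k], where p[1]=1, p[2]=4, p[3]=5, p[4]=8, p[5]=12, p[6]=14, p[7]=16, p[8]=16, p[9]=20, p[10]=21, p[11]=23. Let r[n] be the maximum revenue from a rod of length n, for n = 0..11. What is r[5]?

   n    0    1    2    3    4    5    6    7    8    9   10   11
r[n]    0    1    4    5    8   12   14   16   18   20   24   26

12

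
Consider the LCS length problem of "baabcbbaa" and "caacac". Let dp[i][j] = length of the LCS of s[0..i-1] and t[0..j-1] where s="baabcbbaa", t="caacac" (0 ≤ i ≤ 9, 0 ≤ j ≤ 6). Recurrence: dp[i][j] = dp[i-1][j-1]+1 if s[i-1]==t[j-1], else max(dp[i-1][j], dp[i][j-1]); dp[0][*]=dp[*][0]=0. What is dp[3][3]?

2

   ''  c  a  a  c  a  c
''  0  0  0  0  0  0  0
 b  0  0  0  0  0  0  0
 a  0  0  1  1  1  1  1
 a  0  0  1  2  2  2  2
 b  0  0  1  2  2  2  2
 c  0  1  1  2  3  3  3
 b  0  1  1  2  3  3  3
 b  0  1  1  2  3  3  3
 a  0  1  2  2  3  4  4
 a  0  1  2  3  3  4  4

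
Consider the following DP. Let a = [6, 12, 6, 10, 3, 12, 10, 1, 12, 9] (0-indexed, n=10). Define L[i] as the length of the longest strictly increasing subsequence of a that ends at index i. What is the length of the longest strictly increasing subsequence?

   i    0    1    2    3    4    5    6    7    8    9
a[i]    6   12    6   10    3   12   10    1   12    9
L[i]    1    2    1    2    1    3    2    1    3    2

3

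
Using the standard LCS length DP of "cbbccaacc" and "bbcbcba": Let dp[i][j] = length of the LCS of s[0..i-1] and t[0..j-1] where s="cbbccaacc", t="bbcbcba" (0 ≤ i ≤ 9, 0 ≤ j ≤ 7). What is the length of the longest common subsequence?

5

   ''  b  b  c  b  c  b  a
''  0  0  0  0  0  0  0  0
 c  0  0  0  1  1  1  1  1
 b  0  1  1  1  2  2  2  2
 b  0  1  2  2  2  2  3  3
 c  0  1  2  3  3  3  3  3
 c  0  1  2  3  3  4  4  4
 a  0  1  2  3  3  4  4  5
 a  0  1  2  3  3  4  4  5
 c  0  1  2  3  3  4  4  5
 c  0  1  2  3  3  4  4  5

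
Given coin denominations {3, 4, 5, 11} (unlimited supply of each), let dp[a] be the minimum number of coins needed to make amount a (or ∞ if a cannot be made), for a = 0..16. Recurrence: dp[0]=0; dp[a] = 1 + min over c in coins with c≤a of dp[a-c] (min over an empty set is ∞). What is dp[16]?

2

 a  0  1  2  3  4  5  6  7  8  9 10 11 12 13 14 15 16
dp  0  -  -  1  1  1  2  2  2  2  2  1  3  3  2  2  2
(- denotes ∞ / unreachable)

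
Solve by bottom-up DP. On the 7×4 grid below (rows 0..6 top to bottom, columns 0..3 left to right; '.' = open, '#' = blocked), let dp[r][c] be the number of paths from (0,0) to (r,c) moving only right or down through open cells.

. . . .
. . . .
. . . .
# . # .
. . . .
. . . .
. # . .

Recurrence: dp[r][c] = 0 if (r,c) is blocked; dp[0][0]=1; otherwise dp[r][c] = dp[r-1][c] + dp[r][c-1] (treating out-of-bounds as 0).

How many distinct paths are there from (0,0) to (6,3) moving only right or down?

r\c   0   1   2   3
  0   1   1   1   1
  1   1   2   3   4
  2   1   3   6  10
  3   0   3   0  10
  4   0   3   3  13
  5   0   3   6  19
  6   0   0   6  25

25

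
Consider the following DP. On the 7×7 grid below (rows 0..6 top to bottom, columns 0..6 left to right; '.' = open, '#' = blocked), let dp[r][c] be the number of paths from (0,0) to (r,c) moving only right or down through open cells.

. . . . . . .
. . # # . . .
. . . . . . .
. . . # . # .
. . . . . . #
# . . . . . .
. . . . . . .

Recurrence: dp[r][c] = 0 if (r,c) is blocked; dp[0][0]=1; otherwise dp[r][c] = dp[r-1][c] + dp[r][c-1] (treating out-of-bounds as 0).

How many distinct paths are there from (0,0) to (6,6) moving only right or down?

218

r\c   0   1   2   3   4   5   6
  0   1   1   1   1   1   1   1
  1   1   2   0   0   1   2   3
  2   1   3   3   3   4   6   9
  3   1   4   7   0   4   0   9
  4   1   5  12  12  16  16   0
  5   0   5  17  29  45  61  61
  6   0   5  22  51  96 157 218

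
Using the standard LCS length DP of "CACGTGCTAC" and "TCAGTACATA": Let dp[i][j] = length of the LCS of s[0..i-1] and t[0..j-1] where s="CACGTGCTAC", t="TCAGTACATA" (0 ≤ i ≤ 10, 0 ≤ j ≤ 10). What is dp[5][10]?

   ''  T  C  A  G  T  A  C  A  T  A
''  0  0  0  0  0  0  0  0  0  0  0
 C  0  0  1  1  1  1  1  1  1  1  1
 A  0  0  1  2  2  2  2  2  2  2  2
 C  0  0  1  2  2  2  2  3  3  3  3
 G  0  0  1  2  3  3  3  3  3  3  3
 T  0  1  1  2  3  4  4  4  4  4  4
 G  0  1  1  2  3  4  4  4  4  4  4
 C  0  1  2  2  3  4  4  5  5  5  5
 T  0  1  2  2  3  4  4  5  5  6  6
 A  0  1  2  3  3  4  5  5  6  6  7
 C  0  1  2  3  3  4  5  6  6  6  7

4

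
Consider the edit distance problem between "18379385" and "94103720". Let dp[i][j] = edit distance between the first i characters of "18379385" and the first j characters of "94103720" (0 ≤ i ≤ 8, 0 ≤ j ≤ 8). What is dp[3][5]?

3

   ''  9  4  1  0  3  7  2  0
''  0  1  2  3  4  5  6  7  8
 1  1  1  2  2  3  4  5  6  7
 8  2  2  2  3  3  4  5  6  7
 3  3  3  3  3  4  3  4  5  6
 7  4  4  4  4  4  4  3  4  5
 9  5  4  5  5  5  5  4  4  5
 3  6  5  5  6  6  5  5  5  5
 8  7  6  6  6  7  6  6  6  6
 5  8  7  7  7  7  7  7  7  7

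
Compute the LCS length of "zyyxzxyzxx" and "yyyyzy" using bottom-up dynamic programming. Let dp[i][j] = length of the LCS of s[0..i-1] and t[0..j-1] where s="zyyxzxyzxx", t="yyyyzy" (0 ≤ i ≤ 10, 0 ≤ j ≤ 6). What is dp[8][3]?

   ''  y  y  y  y  z  y
''  0  0  0  0  0  0  0
 z  0  0  0  0  0  1  1
 y  0  1  1  1  1  1  2
 y  0  1  2  2  2  2  2
 x  0  1  2  2  2  2  2
 z  0  1  2  2  2  3  3
 x  0  1  2  2  2  3  3
 y  0  1  2  3  3  3  4
 z  0  1  2  3  3  4  4
 x  0  1  2  3  3  4  4
 x  0  1  2  3  3  4  4

3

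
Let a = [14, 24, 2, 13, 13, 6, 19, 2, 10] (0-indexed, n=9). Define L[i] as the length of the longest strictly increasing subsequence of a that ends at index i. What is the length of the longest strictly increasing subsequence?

   i    0    1    2    3    4    5    6    7    8
a[i]   14   24    2   13   13    6   19    2   10
L[i]    1    2    1    2    2    2    3    1    3

3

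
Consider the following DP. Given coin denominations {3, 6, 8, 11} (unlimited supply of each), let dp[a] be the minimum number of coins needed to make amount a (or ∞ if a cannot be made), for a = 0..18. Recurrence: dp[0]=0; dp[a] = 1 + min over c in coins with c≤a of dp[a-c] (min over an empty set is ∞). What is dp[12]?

 a  0  1  2  3  4  5  6  7  8  9 10 11 12 13 14 15 16 17 18
dp  0  -  -  1  -  -  1  -  1  2  -  1  2  -  2  3  2  2  3
(- denotes ∞ / unreachable)

2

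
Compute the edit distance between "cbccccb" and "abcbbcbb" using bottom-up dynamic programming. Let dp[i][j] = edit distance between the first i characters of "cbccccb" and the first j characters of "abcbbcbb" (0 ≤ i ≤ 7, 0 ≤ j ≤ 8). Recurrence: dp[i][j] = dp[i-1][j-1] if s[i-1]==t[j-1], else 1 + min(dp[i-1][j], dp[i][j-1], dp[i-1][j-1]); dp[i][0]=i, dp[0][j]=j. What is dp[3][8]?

   ''  a  b  c  b  b  c  b  b
''  0  1  2  3  4  5  6  7  8
 c  1  1  2  2  3  4  5  6  7
 b  2  2  1  2  2  3  4  5  6
 c  3  3  2  1  2  3  3  4  5
 c  4  4  3  2  2  3  3  4  5
 c  5  5  4  3  3  3  3  4  5
 c  6  6  5  4  4  4  3  4  5
 b  7  7  6  5  4  4  4  3  4

5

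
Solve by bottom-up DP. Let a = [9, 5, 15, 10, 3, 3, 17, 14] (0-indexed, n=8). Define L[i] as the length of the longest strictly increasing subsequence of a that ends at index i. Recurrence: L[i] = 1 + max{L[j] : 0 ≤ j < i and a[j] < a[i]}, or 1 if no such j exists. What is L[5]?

1

   i    0    1    2    3    4    5    6    7
a[i]    9    5   15   10    3    3   17   14
L[i]    1    1    2    2    1    1    3    3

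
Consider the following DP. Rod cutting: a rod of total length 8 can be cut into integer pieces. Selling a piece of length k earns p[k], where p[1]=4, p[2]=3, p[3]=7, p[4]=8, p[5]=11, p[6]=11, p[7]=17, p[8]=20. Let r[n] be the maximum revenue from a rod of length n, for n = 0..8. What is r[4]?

   n    0    1    2    3    4    5    6    7    8
r[n]    0    4    8   12   16   20   24   28   32

16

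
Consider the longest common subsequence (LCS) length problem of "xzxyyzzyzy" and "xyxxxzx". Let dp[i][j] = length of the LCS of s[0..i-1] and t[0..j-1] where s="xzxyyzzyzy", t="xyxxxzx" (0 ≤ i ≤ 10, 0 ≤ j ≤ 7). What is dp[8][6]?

3

   ''  x  y  x  x  x  z  x
''  0  0  0  0  0  0  0  0
 x  0  1  1  1  1  1  1  1
 z  0  1  1  1  1  1  2  2
 x  0  1  1  2  2  2  2  3
 y  0  1  2  2  2  2  2  3
 y  0  1  2  2  2  2  2  3
 z  0  1  2  2  2  2  3  3
 z  0  1  2  2  2  2  3  3
 y  0  1  2  2  2  2  3  3
 z  0  1  2  2  2  2  3  3
 y  0  1  2  2  2  2  3  3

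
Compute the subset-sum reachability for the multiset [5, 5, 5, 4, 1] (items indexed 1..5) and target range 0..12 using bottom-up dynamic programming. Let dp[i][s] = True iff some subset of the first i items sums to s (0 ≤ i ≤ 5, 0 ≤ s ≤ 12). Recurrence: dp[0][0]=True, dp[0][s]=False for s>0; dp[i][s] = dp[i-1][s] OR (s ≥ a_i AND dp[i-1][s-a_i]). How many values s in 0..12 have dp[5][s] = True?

8

i\s   0   1   2   3   4   5   6   7   8   9  10  11  12
  0   T   F   F   F   F   F   F   F   F   F   F   F   F
  1   T   F   F   F   F   T   F   F   F   F   F   F   F
  2   T   F   F   F   F   T   F   F   F   F   T   F   F
  3   T   F   F   F   F   T   F   F   F   F   T   F   F
  4   T   F   F   F   T   T   F   F   F   T   T   F   F
  5   T   T   F   F   T   T   T   F   F   T   T   T   F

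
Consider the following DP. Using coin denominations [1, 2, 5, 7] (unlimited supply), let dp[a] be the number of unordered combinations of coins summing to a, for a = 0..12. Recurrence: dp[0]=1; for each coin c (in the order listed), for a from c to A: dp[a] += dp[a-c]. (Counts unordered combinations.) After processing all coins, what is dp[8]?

8

after  coin     0     1     2     3     4     5     6     7     8     9    10    11    12
          1     1     1     1     1     1     1     1     1     1     1     1     1     1
          2     1     1     2     2     3     3     4     4     5     5     6     6     7
          5     1     1     2     2     3     4     5     6     7     8    10    11    13
          7     1     1     2     2     3     4     5     7     8    10    12    14    17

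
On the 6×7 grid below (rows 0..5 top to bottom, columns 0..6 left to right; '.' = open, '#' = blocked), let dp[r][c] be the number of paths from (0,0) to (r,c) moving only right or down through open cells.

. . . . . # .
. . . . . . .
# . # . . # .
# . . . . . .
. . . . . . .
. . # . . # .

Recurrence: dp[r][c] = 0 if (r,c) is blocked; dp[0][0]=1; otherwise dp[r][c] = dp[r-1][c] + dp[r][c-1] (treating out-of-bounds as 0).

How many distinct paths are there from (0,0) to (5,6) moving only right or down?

60

r\c   0   1   2   3   4   5   6
  0   1   1   1   1   1   0   0
  1   1   2   3   4   5   5   5
  2   0   2   0   4   9   0   5
  3   0   2   2   6  15  15  20
  4   0   2   4  10  25  40  60
  5   0   2   0  10  35   0  60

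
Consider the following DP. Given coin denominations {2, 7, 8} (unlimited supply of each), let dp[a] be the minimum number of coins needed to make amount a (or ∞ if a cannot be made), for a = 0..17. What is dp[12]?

 a  0  1  2  3  4  5  6  7  8  9 10 11 12 13 14 15 16 17
dp  0  -  1  -  2  -  3  1  1  2  2  3  3  4  2  2  2  3
(- denotes ∞ / unreachable)

3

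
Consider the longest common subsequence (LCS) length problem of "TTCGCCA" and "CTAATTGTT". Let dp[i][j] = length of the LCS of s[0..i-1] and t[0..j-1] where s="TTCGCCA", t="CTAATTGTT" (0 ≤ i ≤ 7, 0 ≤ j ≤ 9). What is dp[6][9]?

3

   ''  C  T  A  A  T  T  G  T  T
''  0  0  0  0  0  0  0  0  0  0
 T  0  0  1  1  1  1  1  1  1  1
 T  0  0  1  1  1  2  2  2  2  2
 C  0  1  1  1  1  2  2  2  2  2
 G  0  1  1  1  1  2  2  3  3  3
 C  0  1  1  1  1  2  2  3  3  3
 C  0  1  1  1  1  2  2  3  3  3
 A  0  1  1  2  2  2  2  3  3  3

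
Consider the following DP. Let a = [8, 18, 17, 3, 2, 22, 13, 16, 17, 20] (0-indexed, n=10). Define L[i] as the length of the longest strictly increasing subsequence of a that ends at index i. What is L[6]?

   i    0    1    2    3    4    5    6    7    8    9
a[i]    8   18   17    3    2   22   13   16   17   20
L[i]    1    2    2    1    1    3    2    3    4    5

2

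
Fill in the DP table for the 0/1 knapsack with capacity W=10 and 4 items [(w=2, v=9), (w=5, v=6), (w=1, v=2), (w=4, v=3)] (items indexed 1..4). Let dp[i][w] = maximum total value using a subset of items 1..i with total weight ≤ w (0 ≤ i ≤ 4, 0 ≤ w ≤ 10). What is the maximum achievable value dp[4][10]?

17

i\w   0   1   2   3   4   5   6   7   8   9  10
  0   0   0   0   0   0   0   0   0   0   0   0
  1   0   0   9   9   9   9   9   9   9   9   9
  2   0   0   9   9   9   9   9  15  15  15  15
  3   0   2   9  11  11  11  11  15  17  17  17
  4   0   2   9  11  11  11  12  15  17  17  17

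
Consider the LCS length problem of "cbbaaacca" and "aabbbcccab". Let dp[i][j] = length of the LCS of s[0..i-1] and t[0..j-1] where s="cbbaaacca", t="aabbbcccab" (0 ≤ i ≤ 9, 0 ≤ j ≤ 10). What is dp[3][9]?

   ''  a  a  b  b  b  c  c  c  a  b
''  0  0  0  0  0  0  0  0  0  0  0
 c  0  0  0  0  0  0  1  1  1  1  1
 b  0  0  0  1  1  1  1  1  1  1  2
 b  0  0  0  1  2  2  2  2  2  2  2
 a  0  1  1  1  2  2  2  2  2  3  3
 a  0  1  2  2  2  2  2  2  2  3  3
 a  0  1  2  2  2  2  2  2  2  3  3
 c  0  1  2  2  2  2  3  3  3  3  3
 c  0  1  2  2  2  2  3  4  4  4  4
 a  0  1  2  2  2  2  3  4  4  5  5

2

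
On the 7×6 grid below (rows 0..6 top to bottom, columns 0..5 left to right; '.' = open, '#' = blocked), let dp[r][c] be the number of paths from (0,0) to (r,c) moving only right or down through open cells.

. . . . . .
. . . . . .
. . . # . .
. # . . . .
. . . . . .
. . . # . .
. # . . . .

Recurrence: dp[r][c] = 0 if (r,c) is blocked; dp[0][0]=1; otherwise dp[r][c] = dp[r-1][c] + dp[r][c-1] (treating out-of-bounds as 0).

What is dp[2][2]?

r\c   0   1   2   3   4   5
  0   1   1   1   1   1   1
  1   1   2   3   4   5   6
  2   1   3   6   0   5  11
  3   1   0   6   6  11  22
  4   1   1   7  13  24  46
  5   1   2   9   0  24  70
  6   1   0   9   9  33 103

6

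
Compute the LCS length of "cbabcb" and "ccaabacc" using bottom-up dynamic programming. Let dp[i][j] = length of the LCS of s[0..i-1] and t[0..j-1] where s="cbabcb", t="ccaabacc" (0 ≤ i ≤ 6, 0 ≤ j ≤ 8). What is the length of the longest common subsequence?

4

   ''  c  c  a  a  b  a  c  c
''  0  0  0  0  0  0  0  0  0
 c  0  1  1  1  1  1  1  1  1
 b  0  1  1  1  1  2  2  2  2
 a  0  1  1  2  2  2  3  3  3
 b  0  1  1  2  2  3  3  3  3
 c  0  1  2  2  2  3  3  4  4
 b  0  1  2  2  2  3  3  4  4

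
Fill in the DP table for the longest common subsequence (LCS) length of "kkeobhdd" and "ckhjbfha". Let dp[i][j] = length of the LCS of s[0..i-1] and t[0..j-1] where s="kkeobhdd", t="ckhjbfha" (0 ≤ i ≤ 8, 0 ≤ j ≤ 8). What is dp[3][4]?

1

   ''  c  k  h  j  b  f  h  a
''  0  0  0  0  0  0  0  0  0
 k  0  0  1  1  1  1  1  1  1
 k  0  0  1  1  1  1  1  1  1
 e  0  0  1  1  1  1  1  1  1
 o  0  0  1  1  1  1  1  1  1
 b  0  0  1  1  1  2  2  2  2
 h  0  0  1  2  2  2  2  3  3
 d  0  0  1  2  2  2  2  3  3
 d  0  0  1  2  2  2  2  3  3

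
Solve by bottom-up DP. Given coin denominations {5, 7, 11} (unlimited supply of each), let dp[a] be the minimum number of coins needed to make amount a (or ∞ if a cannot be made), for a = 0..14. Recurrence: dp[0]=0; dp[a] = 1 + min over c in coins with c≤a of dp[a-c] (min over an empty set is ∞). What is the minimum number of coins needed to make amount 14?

2

 a  0  1  2  3  4  5  6  7  8  9 10 11 12 13 14
dp  0  -  -  -  -  1  -  1  -  -  2  1  2  -  2
(- denotes ∞ / unreachable)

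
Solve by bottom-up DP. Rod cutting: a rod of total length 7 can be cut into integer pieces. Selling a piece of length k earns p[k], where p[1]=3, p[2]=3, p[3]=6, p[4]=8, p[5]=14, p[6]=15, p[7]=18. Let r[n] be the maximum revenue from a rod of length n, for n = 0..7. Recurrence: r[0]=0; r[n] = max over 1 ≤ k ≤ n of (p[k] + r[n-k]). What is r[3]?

   n    0    1    2    3    4    5    6    7
r[n]    0    3    6    9   12   15   18   21

9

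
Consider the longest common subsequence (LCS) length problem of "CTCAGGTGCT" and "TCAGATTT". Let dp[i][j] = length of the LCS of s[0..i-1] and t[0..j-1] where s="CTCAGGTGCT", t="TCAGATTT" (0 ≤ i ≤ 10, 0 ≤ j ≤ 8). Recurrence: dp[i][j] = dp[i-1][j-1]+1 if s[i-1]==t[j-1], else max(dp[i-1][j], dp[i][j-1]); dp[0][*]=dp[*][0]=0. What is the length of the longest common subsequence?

6

   ''  T  C  A  G  A  T  T  T
''  0  0  0  0  0  0  0  0  0
 C  0  0  1  1  1  1  1  1  1
 T  0  1  1  1  1  1  2  2  2
 C  0  1  2  2  2  2  2  2  2
 A  0  1  2  3  3  3  3  3  3
 G  0  1  2  3  4  4  4  4  4
 G  0  1  2  3  4  4  4  4  4
 T  0  1  2  3  4  4  5  5  5
 G  0  1  2  3  4  4  5  5  5
 C  0  1  2  3  4  4  5  5  5
 T  0  1  2  3  4  4  5  6  6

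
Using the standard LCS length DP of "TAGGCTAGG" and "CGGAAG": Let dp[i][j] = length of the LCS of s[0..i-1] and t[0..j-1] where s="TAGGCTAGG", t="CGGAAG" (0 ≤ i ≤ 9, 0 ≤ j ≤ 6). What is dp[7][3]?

2

   ''  C  G  G  A  A  G
''  0  0  0  0  0  0  0
 T  0  0  0  0  0  0  0
 A  0  0  0  0  1  1  1
 G  0  0  1  1  1  1  2
 G  0  0  1  2  2  2  2
 C  0  1  1  2  2  2  2
 T  0  1  1  2  2  2  2
 A  0  1  1  2  3  3  3
 G  0  1  2  2  3  3  4
 G  0  1  2  3  3  3  4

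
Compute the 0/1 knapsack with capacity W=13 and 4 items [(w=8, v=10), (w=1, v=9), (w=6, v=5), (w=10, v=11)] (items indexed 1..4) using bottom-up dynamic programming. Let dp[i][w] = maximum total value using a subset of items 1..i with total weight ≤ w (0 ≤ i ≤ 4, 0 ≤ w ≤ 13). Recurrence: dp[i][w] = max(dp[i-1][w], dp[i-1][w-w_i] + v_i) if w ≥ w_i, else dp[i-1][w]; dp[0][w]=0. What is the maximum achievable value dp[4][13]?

20

i\w   0   1   2   3   4   5   6   7   8   9  10  11  12  13
  0   0   0   0   0   0   0   0   0   0   0   0   0   0   0
  1   0   0   0   0   0   0   0   0  10  10  10  10  10  10
  2   0   9   9   9   9   9   9   9  10  19  19  19  19  19
  3   0   9   9   9   9   9   9  14  14  19  19  19  19  19
  4   0   9   9   9   9   9   9  14  14  19  19  20  20  20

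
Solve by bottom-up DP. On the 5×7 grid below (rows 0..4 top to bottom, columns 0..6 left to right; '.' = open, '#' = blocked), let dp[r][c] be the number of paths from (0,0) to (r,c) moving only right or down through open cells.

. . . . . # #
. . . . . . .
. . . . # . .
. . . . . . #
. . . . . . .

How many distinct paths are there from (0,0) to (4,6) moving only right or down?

r\c   0   1   2   3   4   5   6
  0   1   1   1   1   1   0   0
  1   1   2   3   4   5   5   5
  2   1   3   6  10   0   5  10
  3   1   4  10  20  20  25   0
  4   1   5  15  35  55  80  80

80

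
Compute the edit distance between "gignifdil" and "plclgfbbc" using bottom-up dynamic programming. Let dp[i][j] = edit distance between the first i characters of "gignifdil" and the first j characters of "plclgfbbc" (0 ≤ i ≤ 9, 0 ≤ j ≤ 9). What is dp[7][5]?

7

   ''  p  l  c  l  g  f  b  b  c
''  0  1  2  3  4  5  6  7  8  9
 g  1  1  2  3  4  4  5  6  7  8
 i  2  2  2  3  4  5  5  6  7  8
 g  3  3  3  3  4  4  5  6  7  8
 n  4  4  4  4  4  5  5  6  7  8
 i  5  5  5  5  5  5  6  6  7  8
 f  6  6  6  6  6  6  5  6  7  8
 d  7  7  7  7  7  7  6  6  7  8
 i  8  8  8  8  8  8  7  7  7  8
 l  9  9  8  9  8  9  8  8  8  8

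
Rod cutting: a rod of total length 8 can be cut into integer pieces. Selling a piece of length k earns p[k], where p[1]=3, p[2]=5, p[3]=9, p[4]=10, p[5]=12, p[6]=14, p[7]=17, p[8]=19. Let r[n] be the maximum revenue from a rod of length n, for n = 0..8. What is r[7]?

21

   n    0    1    2    3    4    5    6    7    8
r[n]    0    3    6    9   12   15   18   21   24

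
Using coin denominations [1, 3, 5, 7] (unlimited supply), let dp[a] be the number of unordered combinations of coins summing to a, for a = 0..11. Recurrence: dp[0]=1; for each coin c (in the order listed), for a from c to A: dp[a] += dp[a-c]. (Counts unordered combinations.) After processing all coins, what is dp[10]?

9

after  coin     0     1     2     3     4     5     6     7     8     9    10    11
          1     1     1     1     1     1     1     1     1     1     1     1     1
          3     1     1     1     2     2     2     3     3     3     4     4     4
          5     1     1     1     2     2     3     4     4     5     6     7     8
          7     1     1     1     2     2     3     4     5     6     7     9    10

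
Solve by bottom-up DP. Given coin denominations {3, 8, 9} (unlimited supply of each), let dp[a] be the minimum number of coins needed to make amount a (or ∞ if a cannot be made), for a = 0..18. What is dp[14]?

 a  0  1  2  3  4  5  6  7  8  9 10 11 12 13 14 15 16 17 18
dp  0  -  -  1  -  -  2  -  1  1  -  2  2  -  3  3  2  2  2
(- denotes ∞ / unreachable)

3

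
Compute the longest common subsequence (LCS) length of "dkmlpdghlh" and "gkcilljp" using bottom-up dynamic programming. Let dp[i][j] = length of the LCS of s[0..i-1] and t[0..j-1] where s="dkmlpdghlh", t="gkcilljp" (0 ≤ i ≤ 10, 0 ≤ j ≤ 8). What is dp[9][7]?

   ''  g  k  c  i  l  l  j  p
''  0  0  0  0  0  0  0  0  0
 d  0  0  0  0  0  0  0  0  0
 k  0  0  1  1  1  1  1  1  1
 m  0  0  1  1  1  1  1  1  1
 l  0  0  1  1  1  2  2  2  2
 p  0  0  1  1  1  2  2  2  3
 d  0  0  1  1  1  2  2  2  3
 g  0  1  1  1  1  2  2  2  3
 h  0  1  1  1  1  2  2  2  3
 l  0  1  1  1  1  2  3  3  3
 h  0  1  1  1  1  2  3  3  3

3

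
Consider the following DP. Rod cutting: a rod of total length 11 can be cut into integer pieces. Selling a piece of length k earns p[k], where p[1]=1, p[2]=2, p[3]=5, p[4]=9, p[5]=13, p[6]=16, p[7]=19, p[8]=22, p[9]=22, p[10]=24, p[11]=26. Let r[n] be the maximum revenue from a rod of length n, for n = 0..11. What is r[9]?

23

   n    0    1    2    3    4    5    6    7    8    9   10   11
r[n]    0    1    2    5    9   13   16   19   22   23   26   29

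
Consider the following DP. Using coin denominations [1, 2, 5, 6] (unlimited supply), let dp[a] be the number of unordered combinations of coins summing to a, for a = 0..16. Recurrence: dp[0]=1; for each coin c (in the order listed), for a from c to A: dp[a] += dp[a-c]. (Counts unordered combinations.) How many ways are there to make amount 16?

33

after  coin     0     1     2     3     4     5     6     7     8     9    10    11    12    13    14    15    16
          1     1     1     1     1     1     1     1     1     1     1     1     1     1     1     1     1     1
          2     1     1     2     2     3     3     4     4     5     5     6     6     7     7     8     8     9
          5     1     1     2     2     3     4     5     6     7     8    10    11    13    14    16    18    20
          6     1     1     2     2     3     4     6     7     9    10    13    15    19    21    25    28    33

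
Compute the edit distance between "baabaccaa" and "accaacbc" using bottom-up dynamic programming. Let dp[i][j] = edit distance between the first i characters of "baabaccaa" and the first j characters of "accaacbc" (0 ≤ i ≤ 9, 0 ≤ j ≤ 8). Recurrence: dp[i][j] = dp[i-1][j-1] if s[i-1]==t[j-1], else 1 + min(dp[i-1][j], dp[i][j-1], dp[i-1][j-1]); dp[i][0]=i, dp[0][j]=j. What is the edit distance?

   ''  a  c  c  a  a  c  b  c
''  0  1  2  3  4  5  6  7  8
 b  1  1  2  3  4  5  6  6  7
 a  2  1  2  3  3  4  5  6  7
 a  3  2  2  3  3  3  4  5  6
 b  4  3  3  3  4  4  4  4  5
 a  5  4  4  4  3  4  5  5  5
 c  6  5  4  4  4  4  4  5  5
 c  7  6  5  4  5  5  4  5  5
 a  8  7  6  5  4  5  5  5  6
 a  9  8  7  6  5  4  5  6  6

6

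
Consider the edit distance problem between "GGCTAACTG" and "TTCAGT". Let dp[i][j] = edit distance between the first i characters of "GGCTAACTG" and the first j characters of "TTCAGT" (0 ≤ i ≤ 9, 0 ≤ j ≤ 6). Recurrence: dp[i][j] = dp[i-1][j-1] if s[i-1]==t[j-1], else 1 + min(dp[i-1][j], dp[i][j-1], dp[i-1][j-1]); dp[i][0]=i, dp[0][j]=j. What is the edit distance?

6

   ''  T  T  C  A  G  T
''  0  1  2  3  4  5  6
 G  1  1  2  3  4  4  5
 G  2  2  2  3  4  4  5
 C  3  3  3  2  3  4  5
 T  4  3  3  3  3  4  4
 A  5  4  4  4  3  4  5
 A  6  5  5  5  4  4  5
 C  7  6  6  5  5  5  5
 T  8  7  6  6  6  6  5
 G  9  8  7  7  7  6  6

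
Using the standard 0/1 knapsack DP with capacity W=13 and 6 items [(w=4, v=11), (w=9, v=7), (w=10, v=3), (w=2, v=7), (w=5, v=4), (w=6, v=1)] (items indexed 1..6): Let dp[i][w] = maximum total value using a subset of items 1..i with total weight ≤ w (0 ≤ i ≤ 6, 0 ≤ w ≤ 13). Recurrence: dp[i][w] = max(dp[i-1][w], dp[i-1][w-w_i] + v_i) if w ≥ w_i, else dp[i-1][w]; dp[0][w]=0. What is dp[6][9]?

18

i\w   0   1   2   3   4   5   6   7   8   9  10  11  12  13
  0   0   0   0   0   0   0   0   0   0   0   0   0   0   0
  1   0   0   0   0  11  11  11  11  11  11  11  11  11  11
  2   0   0   0   0  11  11  11  11  11  11  11  11  11  18
  3   0   0   0   0  11  11  11  11  11  11  11  11  11  18
  4   0   0   7   7  11  11  18  18  18  18  18  18  18  18
  5   0   0   7   7  11  11  18  18  18  18  18  22  22  22
  6   0   0   7   7  11  11  18  18  18  18  18  22  22  22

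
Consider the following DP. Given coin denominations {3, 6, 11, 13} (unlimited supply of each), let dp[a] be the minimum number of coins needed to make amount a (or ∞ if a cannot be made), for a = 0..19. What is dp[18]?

 a  0  1  2  3  4  5  6  7  8  9 10 11 12 13 14 15 16 17 18 19
dp  0  -  -  1  -  -  1  -  -  2  -  1  2  1  2  3  2  2  3  2
(- denotes ∞ / unreachable)

3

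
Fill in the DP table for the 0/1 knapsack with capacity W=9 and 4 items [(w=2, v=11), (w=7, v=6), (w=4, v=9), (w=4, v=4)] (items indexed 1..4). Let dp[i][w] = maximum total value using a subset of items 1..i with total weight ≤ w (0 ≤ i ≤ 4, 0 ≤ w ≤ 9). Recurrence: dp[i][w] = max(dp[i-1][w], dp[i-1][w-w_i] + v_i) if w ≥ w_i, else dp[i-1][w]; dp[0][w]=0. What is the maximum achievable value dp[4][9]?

20

i\w   0   1   2   3   4   5   6   7   8   9
  0   0   0   0   0   0   0   0   0   0   0
  1   0   0  11  11  11  11  11  11  11  11
  2   0   0  11  11  11  11  11  11  11  17
  3   0   0  11  11  11  11  20  20  20  20
  4   0   0  11  11  11  11  20  20  20  20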